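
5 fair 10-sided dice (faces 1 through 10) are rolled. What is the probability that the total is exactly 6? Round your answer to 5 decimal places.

0.00005

There are 10^5 = 100000 equally likely outcomes.
The number of ordered 5-tuples from {1,…,10} summing to 6 is 5.
P(sum = 6) = 5/100000 = 1/20000 ≈ 0.00005.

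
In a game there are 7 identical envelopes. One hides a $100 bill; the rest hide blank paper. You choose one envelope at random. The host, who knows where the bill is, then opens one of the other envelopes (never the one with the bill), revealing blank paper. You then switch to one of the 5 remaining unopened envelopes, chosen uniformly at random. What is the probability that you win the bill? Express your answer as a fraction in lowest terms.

6/35

Your original envelope holds the bill with probability 1/7, so the other 6 collectively hold it with probability 6/7.
The host can always find an empty envelope to open, so this doesn't change that 6/7; it is now spread over the 5 remaining unopened envelopes.
P(win by switching) = (6/7) · (1/5) = 6/35.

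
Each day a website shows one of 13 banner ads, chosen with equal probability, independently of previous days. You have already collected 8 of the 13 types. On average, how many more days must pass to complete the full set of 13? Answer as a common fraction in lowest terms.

1781/60

Starting from 8 distinct types, each trial gives a new one with probability (13−i)/13 when i types are held, so the wait for the next new type is 13/(13−i).
E = 13/5 + 13/4 + 13/3 + 13/2 + 13/1 = 1781/60.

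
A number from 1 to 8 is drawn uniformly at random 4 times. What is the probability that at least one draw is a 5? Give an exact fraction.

P(no draw is a 5) = (7/8)^4 = 2401/4096.
P(at least one) = 1 − 2401/4096 = 1695/4096.

1695/4096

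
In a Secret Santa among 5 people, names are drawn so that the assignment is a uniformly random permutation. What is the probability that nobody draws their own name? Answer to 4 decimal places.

0.3667

This is the derangement probability: permutations of 5 with no fixed point.
D(5) = 5! · (1 − 1/1! + 1/2! − ··· + (−1)^5/5!) = 44.
P = 44/120 = 11/30 ≈ 0.3667.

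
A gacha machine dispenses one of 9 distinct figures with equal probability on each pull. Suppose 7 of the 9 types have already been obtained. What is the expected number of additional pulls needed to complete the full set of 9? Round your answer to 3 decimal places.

Starting from 7 distinct types, each trial gives a new one with probability (9−i)/9 when i types are held, so the wait for the next new type is 9/(9−i).
E = 9/2 + 9/1 = 27/2 ≈ 13.500.

13.500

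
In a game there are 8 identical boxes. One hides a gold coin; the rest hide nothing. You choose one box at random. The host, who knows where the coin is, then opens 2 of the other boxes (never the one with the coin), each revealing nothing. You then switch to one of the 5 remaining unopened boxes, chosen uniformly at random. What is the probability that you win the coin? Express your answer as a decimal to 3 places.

0.175

Your original box holds the coin with probability 1/8, so the other 7 collectively hold it with probability 7/8.
The host can always find 2 empty boxes to open, so the reveals don't change that 7/8; it is now spread over the 5 remaining unopened boxes.
P(win by switching) = (7/8) · (1/5) = 7/40 ≈ 0.175.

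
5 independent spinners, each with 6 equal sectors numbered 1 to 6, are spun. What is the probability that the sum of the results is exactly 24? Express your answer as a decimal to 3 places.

0.026

There are 6^5 = 7776 equally likely outcomes.
The number of ordered 5-tuples from {1,…,6} summing to 24 is 205.
P(sum = 24) = 205/7776 ≈ 0.026.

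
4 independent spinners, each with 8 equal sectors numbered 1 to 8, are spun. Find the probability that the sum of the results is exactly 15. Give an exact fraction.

There are 8^4 = 4096 equally likely outcomes.
The number of ordered 4-tuples from {1,…,8} summing to 15 is 284.
P(sum = 15) = 284/4096 = 71/1024.

71/1024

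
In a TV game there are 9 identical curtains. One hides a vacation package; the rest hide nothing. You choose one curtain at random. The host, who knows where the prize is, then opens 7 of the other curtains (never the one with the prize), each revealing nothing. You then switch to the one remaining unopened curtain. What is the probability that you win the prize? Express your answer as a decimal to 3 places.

Your original curtain holds the prize with probability 1/9, so the other 8 collectively hold it with probability 8/9.
The host can always find 7 empty curtains to open, so the reveals don't change that 8/9; it is now spread over the 1 remaining unopened curtain.
P(win by switching) = (8/9) · (1/1) = 8/9 ≈ 0.889.

0.889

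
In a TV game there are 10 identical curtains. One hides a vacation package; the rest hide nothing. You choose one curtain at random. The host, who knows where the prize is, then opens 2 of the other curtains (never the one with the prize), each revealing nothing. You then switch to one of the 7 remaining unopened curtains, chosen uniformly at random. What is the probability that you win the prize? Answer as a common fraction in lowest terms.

Your original curtain holds the prize with probability 1/10, so the other 9 collectively hold it with probability 9/10.
The host can always find 2 empty curtains to open, so the reveals don't change that 9/10; it is now spread over the 7 remaining unopened curtains.
P(win by switching) = (9/10) · (1/7) = 9/70.

9/70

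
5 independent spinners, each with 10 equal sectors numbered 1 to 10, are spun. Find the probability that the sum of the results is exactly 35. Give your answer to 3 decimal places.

0.032

There are 10^5 = 100000 equally likely outcomes.
The number of ordered 5-tuples from {1,…,10} summing to 35 is 3246.
P(sum = 35) = 3246/100000 = 1623/50000 ≈ 0.032.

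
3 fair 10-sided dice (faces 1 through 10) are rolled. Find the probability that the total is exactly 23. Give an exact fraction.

9/250

There are 10^3 = 1000 equally likely outcomes.
The number of ordered 3-tuples from {1,…,10} summing to 23 is 36.
P(sum = 23) = 36/1000 = 9/250.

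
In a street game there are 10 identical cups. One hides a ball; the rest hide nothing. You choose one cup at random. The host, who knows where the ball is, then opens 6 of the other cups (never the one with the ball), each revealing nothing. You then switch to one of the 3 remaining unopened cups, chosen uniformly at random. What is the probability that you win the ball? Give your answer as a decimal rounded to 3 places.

Your original cup holds the ball with probability 1/10, so the other 9 collectively hold it with probability 9/10.
The host can always find 6 empty cups to open, so the reveals don't change that 9/10; it is now spread over the 3 remaining unopened cups.
P(win by switching) = (9/10) · (1/3) = 3/10 ≈ 0.300.

0.300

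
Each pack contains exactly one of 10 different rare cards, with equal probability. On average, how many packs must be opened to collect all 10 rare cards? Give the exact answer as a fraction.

After i distinct types are collected, each trial gives a new one with probability (10−i)/10, so the expected wait for the next new type is 10/(10−i).
E = 10/10 + 10/9 + 10/8 + 10/7 + 10/6 + 10/5 + 10/4 + 10/3 + 10/2 + 10/1 = 7381/252.

7381/252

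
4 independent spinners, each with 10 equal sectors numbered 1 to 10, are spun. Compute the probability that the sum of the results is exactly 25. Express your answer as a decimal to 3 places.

0.059

There are 10^4 = 10000 equally likely outcomes.
The number of ordered 4-tuples from {1,…,10} summing to 25 is 592.
P(sum = 25) = 592/10000 = 37/625 ≈ 0.059.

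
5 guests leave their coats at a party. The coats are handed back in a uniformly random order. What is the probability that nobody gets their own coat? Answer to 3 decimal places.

This is the derangement probability: permutations of 5 with no fixed point.
D(5) = 5! · (1 − 1/1! + 1/2! − ··· + (−1)^5/5!) = 44.
P = 44/120 = 11/30 ≈ 0.367.

0.367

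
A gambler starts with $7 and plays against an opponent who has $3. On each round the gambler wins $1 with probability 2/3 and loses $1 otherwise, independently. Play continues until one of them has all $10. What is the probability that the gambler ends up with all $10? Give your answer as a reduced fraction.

Let r = q/p = (1/3)/(2/3) = 1/2. The recurrence P(i) = p·P(i+1) + q·P(i−1) with P(0)=0, P(10)=1 gives P(i) = (1 − r^i)/(1 − r^10).
P(7) = (1 − (1/2)^7) / (1 − (1/2)^10) = 1016/1023.

1016/1023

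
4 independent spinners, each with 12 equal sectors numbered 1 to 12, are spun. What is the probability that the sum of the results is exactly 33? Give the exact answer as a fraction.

23/648

There are 12^4 = 20736 equally likely outcomes.
The number of ordered 4-tuples from {1,…,12} summing to 33 is 736.
P(sum = 33) = 736/20736 = 23/648.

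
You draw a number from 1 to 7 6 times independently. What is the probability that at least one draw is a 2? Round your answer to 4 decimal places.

0.6034

P(no draw is a 2) = (6/7)^6 ≈ 0.3966.
P(at least one) = 1 − 0.3966 = 0.6034.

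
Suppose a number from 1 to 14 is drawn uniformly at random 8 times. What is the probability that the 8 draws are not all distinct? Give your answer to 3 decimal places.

P(all 8 different) = 14/14 · 13/14 · ··· · 7/14 ≈ 0.082.
P(at least two equal) = 1 − 0.082 = 0.918.

0.918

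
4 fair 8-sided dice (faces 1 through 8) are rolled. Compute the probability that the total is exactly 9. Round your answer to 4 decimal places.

0.0137

There are 8^4 = 4096 equally likely outcomes.
The number of ordered 4-tuples from {1,…,8} summing to 9 is 56.
P(sum = 9) = 56/4096 = 7/512 ≈ 0.0137.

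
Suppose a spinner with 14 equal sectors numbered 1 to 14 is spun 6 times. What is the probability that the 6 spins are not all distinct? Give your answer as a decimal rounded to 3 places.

0.713

P(all 6 different) = 14/14 · 13/14 · ··· · 9/14 ≈ 0.287.
P(at least two equal) = 1 − 0.287 = 0.713.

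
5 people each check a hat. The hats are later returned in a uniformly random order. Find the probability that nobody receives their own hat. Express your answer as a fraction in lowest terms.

11/30

This is the derangement probability: permutations of 5 with no fixed point.
D(5) = 5! · (1 − 1/1! + 1/2! − ··· + (−1)^5/5!) = 44.
P = 44/120 = 11/30.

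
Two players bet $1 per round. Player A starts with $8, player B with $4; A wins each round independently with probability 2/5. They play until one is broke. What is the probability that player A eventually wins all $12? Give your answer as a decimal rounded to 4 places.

0.1913

Let r = q/p = (3/5)/(2/5) = 3/2. The recurrence P(i) = p·P(i+1) + q·P(i−1) with P(0)=0, P(12)=1 gives P(i) = (1 − r^i)/(1 − r^12).
P(8) = (1 − (3/2)^8) / (1 − (3/2)^12) = 1552/8113 ≈ 0.1913.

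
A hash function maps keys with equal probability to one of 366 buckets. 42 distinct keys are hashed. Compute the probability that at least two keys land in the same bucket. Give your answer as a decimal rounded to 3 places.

It's easier to compute the probability that all 42 are distinct.
P(all distinct) = 366/366 · 365/366 · ··· · 325/366 ≈ 0.087.
So the probability of at least one match is 1 − 0.087 = 0.913.

0.913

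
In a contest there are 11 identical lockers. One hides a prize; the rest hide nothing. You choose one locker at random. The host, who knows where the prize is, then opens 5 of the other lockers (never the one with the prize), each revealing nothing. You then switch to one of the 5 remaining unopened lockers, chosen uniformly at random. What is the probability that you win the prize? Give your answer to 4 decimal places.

Your original locker holds the prize with probability 1/11, so the other 10 collectively hold it with probability 10/11.
The host can always find 5 empty lockers to open, so the reveals don't change that 10/11; it is now spread over the 5 remaining unopened lockers.
P(win by switching) = (10/11) · (1/5) = 2/11 ≈ 0.1818.

0.1818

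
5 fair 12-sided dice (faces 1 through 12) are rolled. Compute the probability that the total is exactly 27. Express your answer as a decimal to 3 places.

There are 12^5 = 248832 equally likely outcomes.
The number of ordered 5-tuples from {1,…,12} summing to 27 is 9945.
P(sum = 27) = 9945/248832 = 1105/27648 ≈ 0.040.

0.040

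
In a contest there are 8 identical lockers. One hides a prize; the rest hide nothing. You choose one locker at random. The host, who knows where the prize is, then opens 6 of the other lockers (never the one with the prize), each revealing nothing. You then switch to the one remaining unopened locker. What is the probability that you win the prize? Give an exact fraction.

Your original locker holds the prize with probability 1/8, so the other 7 collectively hold it with probability 7/8.
The host can always find 6 empty lockers to open, so the reveals don't change that 7/8; it is now spread over the 1 remaining unopened locker.
P(win by switching) = (7/8) · (1/1) = 7/8.

7/8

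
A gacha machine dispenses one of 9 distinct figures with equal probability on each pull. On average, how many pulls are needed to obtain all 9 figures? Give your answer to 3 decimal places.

25.461

After i distinct types are collected, each trial gives a new one with probability (9−i)/9, so the expected wait for the next new type is 9/(9−i).
E = 9/9 + 9/8 + 9/7 + 9/6 + 9/5 + 9/4 + 9/3 + 9/2 + 9/1 = 7129/280 ≈ 25.461.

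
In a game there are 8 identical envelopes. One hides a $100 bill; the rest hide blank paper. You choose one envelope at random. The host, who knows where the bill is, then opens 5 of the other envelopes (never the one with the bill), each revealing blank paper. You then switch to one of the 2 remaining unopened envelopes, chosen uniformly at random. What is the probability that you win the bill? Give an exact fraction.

Your original envelope holds the bill with probability 1/8, so the other 7 collectively hold it with probability 7/8.
The host can always find 5 empty envelopes to open, so the reveals don't change that 7/8; it is now spread over the 2 remaining unopened envelopes.
P(win by switching) = (7/8) · (1/2) = 7/16.

7/16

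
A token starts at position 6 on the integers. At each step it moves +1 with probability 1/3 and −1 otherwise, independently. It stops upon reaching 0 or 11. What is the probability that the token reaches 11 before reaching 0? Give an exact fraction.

63/2047

Let r = q/p = (2/3)/(1/3) = 2. The recurrence P(i) = p·P(i+1) + q·P(i−1) with P(0)=0, P(11)=1 gives P(i) = (1 − r^i)/(1 − r^11).
P(6) = (1 − (2)^6) / (1 − (2)^11) = 63/2047.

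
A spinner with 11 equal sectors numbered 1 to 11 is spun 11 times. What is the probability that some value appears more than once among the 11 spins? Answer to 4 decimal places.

0.9999

P(all 11 different) = 11/11 · 10/11 · ··· · 1/11 ≈ 0.0001.
P(at least two equal) = 1 − 0.0001 = 0.9999.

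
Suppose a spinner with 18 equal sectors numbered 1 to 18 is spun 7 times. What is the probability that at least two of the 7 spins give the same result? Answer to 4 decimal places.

P(all 7 different) = 18/18 · 17/18 · ··· · 12/18 ≈ 0.2620.
P(at least two equal) = 1 − 0.2620 = 0.7380.

0.7380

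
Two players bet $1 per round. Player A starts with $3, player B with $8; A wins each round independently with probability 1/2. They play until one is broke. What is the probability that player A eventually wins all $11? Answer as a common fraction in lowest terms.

With a fair step, P(i) = ½P(i−1) + ½P(i+1) with P(0)=0, P(11)=1 has the linear solution P(i) = i/11.
P(3) = 3/11.

3/11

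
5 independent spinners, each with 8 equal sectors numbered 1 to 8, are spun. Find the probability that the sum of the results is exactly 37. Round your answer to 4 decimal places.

There are 8^5 = 32768 equally likely outcomes.
The number of ordered 5-tuples from {1,…,8} summing to 37 is 35.
P(sum = 37) = 35/32768 ≈ 0.0011.

0.0011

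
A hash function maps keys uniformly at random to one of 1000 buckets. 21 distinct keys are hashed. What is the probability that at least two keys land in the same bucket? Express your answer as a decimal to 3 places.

0.191

It's easier to compute the probability that all 21 are distinct.
P(all distinct) = 1000/1000 · 999/1000 · ··· · 980/1000 ≈ 0.809.
So the probability of at least one match is 1 − 0.809 = 0.191.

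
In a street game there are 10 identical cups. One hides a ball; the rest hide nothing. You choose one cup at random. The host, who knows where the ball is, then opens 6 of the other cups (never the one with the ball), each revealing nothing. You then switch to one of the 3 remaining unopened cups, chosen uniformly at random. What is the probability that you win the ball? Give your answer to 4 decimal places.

Your original cup holds the ball with probability 1/10, so the other 9 collectively hold it with probability 9/10.
The host can always find 6 empty cups to open, so the reveals don't change that 9/10; it is now spread over the 3 remaining unopened cups.
P(win by switching) = (9/10) · (1/3) = 3/10 ≈ 0.3000.

0.3000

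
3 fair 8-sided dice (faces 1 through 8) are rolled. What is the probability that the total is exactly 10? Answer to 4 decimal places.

There are 8^3 = 512 equally likely outcomes.
The number of ordered 3-tuples from {1,…,8} summing to 10 is 36.
P(sum = 10) = 36/512 = 9/128 ≈ 0.0703.

0.0703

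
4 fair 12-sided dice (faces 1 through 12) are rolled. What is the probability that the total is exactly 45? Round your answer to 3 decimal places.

There are 12^4 = 20736 equally likely outcomes.
The number of ordered 4-tuples from {1,…,12} summing to 45 is 20.
P(sum = 45) = 20/20736 = 5/5184 ≈ 0.001.

0.001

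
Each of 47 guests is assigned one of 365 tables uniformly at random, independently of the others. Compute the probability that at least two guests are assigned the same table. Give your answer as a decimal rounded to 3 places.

It's easier to compute the probability that all 47 are distinct.
P(all distinct) = 365/365 · 364/365 · ··· · 319/365 ≈ 0.045.
So the probability of at least one match is 1 − 0.045 = 0.955.

0.955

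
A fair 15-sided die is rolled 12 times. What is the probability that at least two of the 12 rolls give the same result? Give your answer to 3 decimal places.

P(all 12 different) = 15/15 · 14/15 · ··· · 4/15 ≈ 0.002.
P(at least two equal) = 1 − 0.002 = 0.998.

0.998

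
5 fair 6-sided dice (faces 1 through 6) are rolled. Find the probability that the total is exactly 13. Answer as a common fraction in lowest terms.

There are 6^5 = 7776 equally likely outcomes.
The number of ordered 5-tuples from {1,…,6} summing to 13 is 420.
P(sum = 13) = 420/7776 = 35/648.

35/648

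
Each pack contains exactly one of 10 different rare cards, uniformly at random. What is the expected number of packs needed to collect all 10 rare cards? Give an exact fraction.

After i distinct types are collected, each trial gives a new one with probability (10−i)/10, so the expected wait for the next new type is 10/(10−i).
E = 10/10 + 10/9 + 10/8 + 10/7 + 10/6 + 10/5 + 10/4 + 10/3 + 10/2 + 10/1 = 7381/252.

7381/252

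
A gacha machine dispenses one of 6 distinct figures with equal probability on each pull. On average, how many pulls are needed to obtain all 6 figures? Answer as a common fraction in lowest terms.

After i distinct types are collected, each trial gives a new one with probability (6−i)/6, so the expected wait for the next new type is 6/(6−i).
E = 6/6 + 6/5 + 6/4 + 6/3 + 6/2 + 6/1 = 147/10.

147/10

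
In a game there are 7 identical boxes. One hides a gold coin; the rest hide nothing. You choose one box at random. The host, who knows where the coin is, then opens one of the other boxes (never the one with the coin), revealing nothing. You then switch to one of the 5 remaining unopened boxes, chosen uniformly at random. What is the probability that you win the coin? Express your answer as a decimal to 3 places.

Your original box holds the coin with probability 1/7, so the other 6 collectively hold it with probability 6/7.
The host can always find an empty box to open, so this doesn't change that 6/7; it is now spread over the 5 remaining unopened boxes.
P(win by switching) = (6/7) · (1/5) = 6/35 ≈ 0.171.

0.171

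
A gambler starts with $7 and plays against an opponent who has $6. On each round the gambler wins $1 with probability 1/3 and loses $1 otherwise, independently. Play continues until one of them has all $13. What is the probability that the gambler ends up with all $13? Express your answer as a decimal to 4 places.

0.0155

Let r = q/p = (2/3)/(1/3) = 2. The recurrence P(i) = p·P(i+1) + q·P(i−1) with P(0)=0, P(13)=1 gives P(i) = (1 − r^i)/(1 − r^13).
P(7) = (1 − (2)^7) / (1 − (2)^13) = 127/8191 ≈ 0.0155.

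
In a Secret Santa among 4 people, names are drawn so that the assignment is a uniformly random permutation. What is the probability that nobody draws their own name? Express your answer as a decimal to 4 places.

This is the derangement probability: permutations of 4 with no fixed point.
D(4) = 4! · (1 − 1/1! + 1/2! − ··· + (−1)^4/4!) = 9.
P = 9/24 = 3/8 ≈ 0.3750.

0.3750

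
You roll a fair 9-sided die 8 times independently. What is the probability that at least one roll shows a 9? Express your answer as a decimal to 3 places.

0.610

P(no roll shows a 9) = (8/9)^8 ≈ 0.390.
P(at least one) = 1 − 0.390 = 0.610.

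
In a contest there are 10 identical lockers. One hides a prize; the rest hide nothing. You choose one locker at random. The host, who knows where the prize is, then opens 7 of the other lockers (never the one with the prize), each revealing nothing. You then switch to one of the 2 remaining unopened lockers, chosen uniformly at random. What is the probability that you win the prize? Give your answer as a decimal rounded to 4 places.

0.4500

Your original locker holds the prize with probability 1/10, so the other 9 collectively hold it with probability 9/10.
The host can always find 7 empty lockers to open, so the reveals don't change that 9/10; it is now spread over the 2 remaining unopened lockers.
P(win by switching) = (9/10) · (1/2) = 9/20 ≈ 0.4500.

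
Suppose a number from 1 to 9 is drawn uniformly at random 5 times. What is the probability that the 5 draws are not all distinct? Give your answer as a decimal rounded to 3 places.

P(all 5 different) = 9/9 · 8/9 · ··· · 5/9 ≈ 0.256.
P(at least two equal) = 1 − 0.256 = 0.744.

0.744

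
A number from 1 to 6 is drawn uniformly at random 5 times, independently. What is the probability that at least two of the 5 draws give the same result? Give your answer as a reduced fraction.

P(all 5 different) = 6/6 · 5/6 · ··· · 2/6 = 5/54.
P(at least two equal) = 1 − 5/54 = 49/54.

49/54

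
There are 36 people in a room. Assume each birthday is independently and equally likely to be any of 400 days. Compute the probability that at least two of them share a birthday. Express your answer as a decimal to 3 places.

It's easier to compute the probability that all 36 are distinct.
P(all distinct) = 400/400 · 399/400 · ··· · 365/400 ≈ 0.197.
So the probability of at least one match is 1 − 0.197 = 0.803.

0.803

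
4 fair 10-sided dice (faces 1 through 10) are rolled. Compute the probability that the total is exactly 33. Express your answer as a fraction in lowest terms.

3/250

There are 10^4 = 10000 equally likely outcomes.
The number of ordered 4-tuples from {1,…,10} summing to 33 is 120.
P(sum = 33) = 120/10000 = 3/250.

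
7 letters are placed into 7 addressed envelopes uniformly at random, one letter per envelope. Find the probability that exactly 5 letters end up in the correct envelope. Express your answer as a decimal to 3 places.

0.004

Choose which 5 of the 7 are fixed: C(7,5) = 21 ways.
The remaining 2 must have no fixed point: D(2) = 1.
P = 21·1/5040 = 1/240 ≈ 0.004.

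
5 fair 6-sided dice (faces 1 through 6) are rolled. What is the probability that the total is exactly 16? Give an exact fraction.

There are 6^5 = 7776 equally likely outcomes.
The number of ordered 5-tuples from {1,…,6} summing to 16 is 735.
P(sum = 16) = 735/7776 = 245/2592.

245/2592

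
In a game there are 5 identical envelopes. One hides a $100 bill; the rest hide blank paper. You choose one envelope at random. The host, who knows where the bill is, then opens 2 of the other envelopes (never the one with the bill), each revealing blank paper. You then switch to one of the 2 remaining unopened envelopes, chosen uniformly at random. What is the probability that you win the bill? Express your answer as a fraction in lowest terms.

Your original envelope holds the bill with probability 1/5, so the other 4 collectively hold it with probability 4/5.
The host can always find 2 empty envelopes to open, so the reveals don't change that 4/5; it is now spread over the 2 remaining unopened envelopes.
P(win by switching) = (4/5) · (1/2) = 2/5.

2/5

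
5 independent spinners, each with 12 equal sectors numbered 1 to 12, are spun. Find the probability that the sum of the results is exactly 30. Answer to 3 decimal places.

0.048

There are 12^5 = 248832 equally likely outcomes.
The number of ordered 5-tuples from {1,…,12} summing to 30 is 11901.
P(sum = 30) = 11901/248832 = 3967/82944 ≈ 0.048.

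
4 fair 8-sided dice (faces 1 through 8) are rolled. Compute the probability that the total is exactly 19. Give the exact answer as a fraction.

There are 8^4 = 4096 equally likely outcomes.
The number of ordered 4-tuples from {1,…,8} summing to 19 is 336.
P(sum = 19) = 336/4096 = 21/256.

21/256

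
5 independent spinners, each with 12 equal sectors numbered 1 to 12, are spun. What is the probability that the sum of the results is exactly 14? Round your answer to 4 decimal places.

There are 12^5 = 248832 equally likely outcomes.
The number of ordered 5-tuples from {1,…,12} summing to 14 is 715.
P(sum = 14) = 715/248832 ≈ 0.0029.

0.0029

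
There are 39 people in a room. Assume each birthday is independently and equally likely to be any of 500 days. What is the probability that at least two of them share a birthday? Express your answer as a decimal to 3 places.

It's easier to compute the probability that all 39 are distinct.
P(all distinct) = 500/500 · 499/500 · ··· · 462/500 ≈ 0.218.
So the probability of at least one match is 1 − 0.218 = 0.782.

0.782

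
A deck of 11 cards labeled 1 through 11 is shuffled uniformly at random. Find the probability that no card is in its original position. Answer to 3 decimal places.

0.368

This is the derangement probability: permutations of 11 with no fixed point.
D(11) = 11! · (1 − 1/1! + 1/2! − ··· + (−1)^11/11!) = 14684570.
P = 14684570/39916800 = 1468457/3991680 ≈ 0.368.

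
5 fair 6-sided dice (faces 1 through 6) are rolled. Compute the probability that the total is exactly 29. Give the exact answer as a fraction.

5/7776

There are 6^5 = 7776 equally likely outcomes.
The number of ordered 5-tuples from {1,…,6} summing to 29 is 5.
P(sum = 29) = 5/7776.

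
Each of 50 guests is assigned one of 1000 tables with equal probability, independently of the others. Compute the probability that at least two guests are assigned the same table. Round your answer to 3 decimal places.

0.712

It's easier to compute the probability that all 50 are distinct.
P(all distinct) = 1000/1000 · 999/1000 · ··· · 951/1000 ≈ 0.288.
So the probability of at least one match is 1 − 0.288 = 0.712.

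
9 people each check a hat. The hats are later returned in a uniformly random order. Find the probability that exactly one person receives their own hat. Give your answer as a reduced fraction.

2119/5760

Choose which one is fixed: C(9,1) = 9 ways.
The remaining 8 must have no fixed point: D(8) = 14833.
P = 9·14833/362880 = 2119/5760.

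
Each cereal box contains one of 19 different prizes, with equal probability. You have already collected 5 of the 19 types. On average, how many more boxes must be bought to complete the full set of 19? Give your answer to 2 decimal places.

Starting from 5 distinct types, each trial gives a new one with probability (19−i)/19 when i types are held, so the wait for the next new type is 19/(19−i).
E = 19/14 + 19/13 + 19/12 + 19/11 + 19/10 + 19/9 + 19/8 + 19/7 + 19/6 + 19/5 + 19/4 + 19/3 + 19/2 + 19/1 = 22262927/360360 ≈ 61.78.

61.78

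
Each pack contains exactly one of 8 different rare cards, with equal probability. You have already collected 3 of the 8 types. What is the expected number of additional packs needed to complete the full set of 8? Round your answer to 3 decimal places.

18.267

Starting from 3 distinct types, each trial gives a new one with probability (8−i)/8 when i types are held, so the wait for the next new type is 8/(8−i).
E = 8/5 + 8/4 + 8/3 + 8/2 + 8/1 = 274/15 ≈ 18.267.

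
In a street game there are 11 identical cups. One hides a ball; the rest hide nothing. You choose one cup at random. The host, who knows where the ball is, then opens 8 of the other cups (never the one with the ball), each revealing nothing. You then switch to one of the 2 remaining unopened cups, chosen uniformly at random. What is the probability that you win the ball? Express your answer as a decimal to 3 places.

0.455

Your original cup holds the ball with probability 1/11, so the other 10 collectively hold it with probability 10/11.
The host can always find 8 empty cups to open, so the reveals don't change that 10/11; it is now spread over the 2 remaining unopened cups.
P(win by switching) = (10/11) · (1/2) = 5/11 ≈ 0.455.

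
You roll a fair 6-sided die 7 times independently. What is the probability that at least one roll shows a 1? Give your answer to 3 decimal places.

P(no roll shows a 1) = (5/6)^7 ≈ 0.279.
P(at least one) = 1 − 0.279 = 0.721.

0.721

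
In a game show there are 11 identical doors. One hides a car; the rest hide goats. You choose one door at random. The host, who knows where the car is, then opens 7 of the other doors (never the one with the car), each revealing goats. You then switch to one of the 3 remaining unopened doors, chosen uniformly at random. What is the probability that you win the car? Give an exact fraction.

Your original door holds the car with probability 1/11, so the other 10 collectively hold it with probability 10/11.
The host can always find 7 empty doors to open, so the reveals don't change that 10/11; it is now spread over the 3 remaining unopened doors.
P(win by switching) = (10/11) · (1/3) = 10/33.

10/33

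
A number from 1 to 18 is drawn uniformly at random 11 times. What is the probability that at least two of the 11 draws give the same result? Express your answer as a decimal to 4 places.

0.9802

P(all 11 different) = 18/18 · 17/18 · ··· · 8/18 ≈ 0.0198.
P(at least two equal) = 1 − 0.0198 = 0.9802.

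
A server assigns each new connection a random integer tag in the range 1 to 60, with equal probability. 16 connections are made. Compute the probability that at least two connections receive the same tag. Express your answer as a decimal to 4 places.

0.8890

It's easier to compute the probability that all 16 are distinct.
P(all distinct) = 60/60 · 59/60 · ··· · 45/60 ≈ 0.1110.
So the probability of at least one match is 1 − 0.1110 = 0.8890.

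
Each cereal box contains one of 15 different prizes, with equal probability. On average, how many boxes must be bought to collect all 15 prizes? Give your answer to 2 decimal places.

After i distinct types are collected, each trial gives a new one with probability (15−i)/15, so the expected wait for the next new type is 15/(15−i).
E = 15/15 + 15/14 + 15/13 + 15/12 + 15/11 + 15/10 + 15/9 + 15/8 + 15/7 + 15/6 + 15/5 + 15/4 + 15/3 + 15/2 + 15/1 = 1195757/24024 ≈ 49.77.

49.77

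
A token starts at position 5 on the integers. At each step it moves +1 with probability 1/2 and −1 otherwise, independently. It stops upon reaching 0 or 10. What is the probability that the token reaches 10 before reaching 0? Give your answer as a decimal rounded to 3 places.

With a fair step, P(i) = ½P(i−1) + ½P(i+1) with P(0)=0, P(10)=1 has the linear solution P(i) = i/10.
P(5) = 5/10 = 1/2 ≈ 0.500.

0.500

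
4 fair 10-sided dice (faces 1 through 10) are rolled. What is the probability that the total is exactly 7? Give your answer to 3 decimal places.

There are 10^4 = 10000 equally likely outcomes.
The number of ordered 4-tuples from {1,…,10} summing to 7 is 20.
P(sum = 7) = 20/10000 = 1/500 ≈ 0.002.

0.002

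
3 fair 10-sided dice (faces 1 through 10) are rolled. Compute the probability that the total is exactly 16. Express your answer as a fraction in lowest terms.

There are 10^3 = 1000 equally likely outcomes.
The number of ordered 3-tuples from {1,…,10} summing to 16 is 75.
P(sum = 16) = 75/1000 = 3/40.

3/40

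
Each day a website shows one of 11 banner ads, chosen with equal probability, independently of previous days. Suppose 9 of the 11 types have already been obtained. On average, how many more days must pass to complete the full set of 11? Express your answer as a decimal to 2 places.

16.50

Starting from 9 distinct types, each trial gives a new one with probability (11−i)/11 when i types are held, so the wait for the next new type is 11/(11−i).
E = 11/2 + 11/1 = 33/2 ≈ 16.50.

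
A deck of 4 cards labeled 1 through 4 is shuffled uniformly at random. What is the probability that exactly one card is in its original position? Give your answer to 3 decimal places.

Choose which one is fixed: C(4,1) = 4 ways.
The remaining 3 must have no fixed point: D(3) = 2.
P = 4·2/24 = 1/3 ≈ 0.333.

0.333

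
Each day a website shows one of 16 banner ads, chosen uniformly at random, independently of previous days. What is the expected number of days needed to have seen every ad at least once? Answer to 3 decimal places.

54.092

After i distinct types are collected, each trial gives a new one with probability (16−i)/16, so the expected wait for the next new type is 16/(16−i).
E = 16/16 + 16/15 + 16/14 + 16/13 + 16/12 + 16/11 + 16/10 + 16/9 + 16/8 + 16/7 + 16/6 + 16/5 + 16/4 + 16/3 + 16/2 + 16/1 = 2436559/45045 ≈ 54.092.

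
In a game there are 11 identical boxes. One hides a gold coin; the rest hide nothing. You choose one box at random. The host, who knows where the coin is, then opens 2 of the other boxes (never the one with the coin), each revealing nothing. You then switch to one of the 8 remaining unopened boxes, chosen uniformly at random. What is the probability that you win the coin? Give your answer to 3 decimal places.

0.114

Your original box holds the coin with probability 1/11, so the other 10 collectively hold it with probability 10/11.
The host can always find 2 empty boxes to open, so the reveals don't change that 10/11; it is now spread over the 8 remaining unopened boxes.
P(win by switching) = (10/11) · (1/8) = 5/44 ≈ 0.114.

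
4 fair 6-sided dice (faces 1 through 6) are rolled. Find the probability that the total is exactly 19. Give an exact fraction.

There are 6^4 = 1296 equally likely outcomes.
The number of ordered 4-tuples from {1,…,6} summing to 19 is 56.
P(sum = 19) = 56/1296 = 7/162.

7/162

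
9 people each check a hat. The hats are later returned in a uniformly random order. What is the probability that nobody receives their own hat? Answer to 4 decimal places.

This is the derangement probability: permutations of 9 with no fixed point.
D(9) = 9! · (1 − 1/1! + 1/2! − ··· + (−1)^9/9!) = 133496.
P = 133496/362880 = 16687/45360 ≈ 0.3679.

0.3679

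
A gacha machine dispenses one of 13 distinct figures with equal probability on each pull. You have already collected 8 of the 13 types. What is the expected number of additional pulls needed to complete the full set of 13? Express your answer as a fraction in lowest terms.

1781/60

Starting from 8 distinct types, each trial gives a new one with probability (13−i)/13 when i types are held, so the wait for the next new type is 13/(13−i).
E = 13/5 + 13/4 + 13/3 + 13/2 + 13/1 = 1781/60.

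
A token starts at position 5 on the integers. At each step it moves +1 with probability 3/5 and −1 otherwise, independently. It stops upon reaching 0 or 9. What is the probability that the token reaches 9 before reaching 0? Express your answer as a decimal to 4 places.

Let r = q/p = (2/5)/(3/5) = 2/3. The recurrence P(i) = p·P(i+1) + q·P(i−1) with P(0)=0, P(9)=1 gives P(i) = (1 − r^i)/(1 − r^9).
P(5) = (1 − (2/3)^5) / (1 − (2/3)^9) = 17091/19171 ≈ 0.8915.

0.8915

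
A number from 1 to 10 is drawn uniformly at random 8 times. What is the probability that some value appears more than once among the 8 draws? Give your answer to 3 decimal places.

P(all 8 different) = 10/10 · 9/10 · ··· · 3/10 ≈ 0.018.
P(at least two equal) = 1 − 0.018 = 0.982.

0.982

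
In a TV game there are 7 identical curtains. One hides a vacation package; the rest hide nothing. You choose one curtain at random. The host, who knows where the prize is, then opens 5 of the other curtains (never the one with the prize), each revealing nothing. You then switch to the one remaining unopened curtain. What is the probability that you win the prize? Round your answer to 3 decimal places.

0.857

Your original curtain holds the prize with probability 1/7, so the other 6 collectively hold it with probability 6/7.
The host can always find 5 empty curtains to open, so the reveals don't change that 6/7; it is now spread over the 1 remaining unopened curtain.
P(win by switching) = (6/7) · (1/1) = 6/7 ≈ 0.857.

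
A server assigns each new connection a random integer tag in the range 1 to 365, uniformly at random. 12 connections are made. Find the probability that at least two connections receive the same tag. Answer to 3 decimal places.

It's easier to compute the probability that all 12 are distinct.
P(all distinct) = 365/365 · 364/365 · ··· · 354/365 ≈ 0.833.
So the probability of at least one match is 1 − 0.833 = 0.167.

0.167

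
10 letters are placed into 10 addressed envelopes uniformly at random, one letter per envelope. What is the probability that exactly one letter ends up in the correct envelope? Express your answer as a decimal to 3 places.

Choose which one is fixed: C(10,1) = 10 ways.
The remaining 9 must have no fixed point: D(9) = 133496.
P = 10·133496/3628800 = 16687/45360 ≈ 0.368.

0.368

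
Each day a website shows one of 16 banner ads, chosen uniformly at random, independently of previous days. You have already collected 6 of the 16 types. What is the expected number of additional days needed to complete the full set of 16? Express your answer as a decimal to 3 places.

46.863

Starting from 6 distinct types, each trial gives a new one with probability (16−i)/16 when i types are held, so the wait for the next new type is 16/(16−i).
E = 16/10 + 16/9 + 16/8 + 16/7 + 16/6 + 16/5 + 16/4 + 16/3 + 16/2 + 16/1 = 14762/315 ≈ 46.863.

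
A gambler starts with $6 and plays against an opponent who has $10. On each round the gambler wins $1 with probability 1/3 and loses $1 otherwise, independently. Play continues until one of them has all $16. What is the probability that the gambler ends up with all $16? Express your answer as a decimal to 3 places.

Let r = q/p = (2/3)/(1/3) = 2. The recurrence P(i) = p·P(i+1) + q·P(i−1) with P(0)=0, P(16)=1 gives P(i) = (1 − r^i)/(1 − r^16).
P(6) = (1 − (2)^6) / (1 − (2)^16) = 21/21845 ≈ 0.001.

0.001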